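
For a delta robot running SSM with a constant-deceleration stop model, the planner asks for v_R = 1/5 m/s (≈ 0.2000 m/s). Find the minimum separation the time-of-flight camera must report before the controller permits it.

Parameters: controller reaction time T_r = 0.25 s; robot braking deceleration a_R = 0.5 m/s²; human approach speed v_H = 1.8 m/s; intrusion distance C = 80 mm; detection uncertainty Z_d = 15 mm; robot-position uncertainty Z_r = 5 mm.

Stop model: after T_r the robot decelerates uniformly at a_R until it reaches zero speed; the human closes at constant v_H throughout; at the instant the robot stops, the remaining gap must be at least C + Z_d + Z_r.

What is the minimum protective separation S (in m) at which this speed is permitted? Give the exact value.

S_min = 34/25 m = 1.3600 m

T_s = v_R/a_R = (1/5)/(1/2) = 0.4000 s
robot in T_r: 0.2000·0.2500 = 0.0500 m
robot under decel: 0.2000²/(2·0.5000) = 0.0400 m
person approaches 1.8000·(0.2500+0.4000) = 1.1700 m
margins: 0.0800+0.0150+0.0050 = 0.1000 m
S_min ≈ 0.0500+0.0400+1.1700+0.1000  ⇒  S_min = 34/25 m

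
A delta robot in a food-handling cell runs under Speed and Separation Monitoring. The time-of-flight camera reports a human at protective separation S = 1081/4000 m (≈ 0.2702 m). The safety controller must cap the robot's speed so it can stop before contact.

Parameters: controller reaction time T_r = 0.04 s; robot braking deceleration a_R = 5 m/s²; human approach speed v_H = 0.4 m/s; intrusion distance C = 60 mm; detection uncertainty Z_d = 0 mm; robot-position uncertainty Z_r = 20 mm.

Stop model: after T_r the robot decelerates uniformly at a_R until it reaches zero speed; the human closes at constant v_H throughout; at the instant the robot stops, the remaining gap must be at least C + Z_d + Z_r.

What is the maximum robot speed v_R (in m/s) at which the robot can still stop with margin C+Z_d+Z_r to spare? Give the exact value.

at the boundary: (1/10)·v² + (3/25)·v + (-697/4000) = 0
  disc = (3/25)² − 4·(1/10)·(-697/4000) = 841/10000 ; √disc = 29/100
  v_R = (−(3/25) + 29/100) / (2·(1/10)) = 17/20 m/s
check:
T_s = v_R/a_R = (17/20)/5 = 0.1700 s
reaction-phase robot travel = 0.8500·0.0400 = 0.0340 m
robot under decel: 0.8500²/(2·5.0000) = 0.0722 m
human closes 0.4000·0.2100 = 0.0840 m
residual clearance needed = 0.0600+0.0000+0.0200 = 0.0800 m
sum ≈ 0.0340+0.0722+0.0840+0.0800 ≈ 0.2702 m = S ✓

v_R_max = 17/20 m/s = 0.8500 m/s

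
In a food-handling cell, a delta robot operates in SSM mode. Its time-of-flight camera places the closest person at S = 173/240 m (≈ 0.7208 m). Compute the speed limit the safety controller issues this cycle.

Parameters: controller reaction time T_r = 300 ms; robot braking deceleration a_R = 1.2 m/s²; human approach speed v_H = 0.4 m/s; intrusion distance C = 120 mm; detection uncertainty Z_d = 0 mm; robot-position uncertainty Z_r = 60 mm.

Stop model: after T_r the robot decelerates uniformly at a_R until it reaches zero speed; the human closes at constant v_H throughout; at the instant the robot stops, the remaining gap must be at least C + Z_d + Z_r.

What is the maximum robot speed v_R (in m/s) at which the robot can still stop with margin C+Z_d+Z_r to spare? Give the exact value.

at the boundary: (5/12)·v² + (19/30)·v + (-101/240) = 0
  disc = (19/30)² − 4·(5/12)·(-101/240) = 441/400 ; √disc = 21/20
  v_R = (−(19/30) + 21/20) / (2·(5/12)) = 1/2 m/s
check:
stop time T_s = (1/2)/(6/5) = 0.4167 s
robot covers v_R·T_r = 0.5000·0.3000 = 0.1500 m before braking
robot covers 0.5000·0.4167 − ½·1.2000·0.4167² = 0.1042 m while stopping
person approaches 0.4000·(0.3000+0.4167) = 0.2867 m
margins: 0.1200+0.0000+0.0600 = 0.1800 m
sum ≈ 0.1500+0.1042+0.2867+0.1800 ≈ 0.7208 m = S ✓

v_R_max = 1/2 m/s = 0.5000 m/s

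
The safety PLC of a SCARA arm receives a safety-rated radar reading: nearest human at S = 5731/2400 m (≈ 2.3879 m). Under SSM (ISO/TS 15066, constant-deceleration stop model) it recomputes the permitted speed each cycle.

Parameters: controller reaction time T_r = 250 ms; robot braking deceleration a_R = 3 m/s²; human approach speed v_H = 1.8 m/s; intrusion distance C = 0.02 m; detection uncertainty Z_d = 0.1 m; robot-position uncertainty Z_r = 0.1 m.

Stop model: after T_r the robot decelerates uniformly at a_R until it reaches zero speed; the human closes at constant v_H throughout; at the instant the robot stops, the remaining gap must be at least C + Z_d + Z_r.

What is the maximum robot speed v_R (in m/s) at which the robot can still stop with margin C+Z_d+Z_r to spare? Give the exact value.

at the boundary: (1/6)·v² + (17/20)·v + (-4123/2400) = 0
  disc = (17/20)² − 4·(1/6)·(-4123/2400) = 1681/900 ; √disc = 41/30
  v_R = (−(17/20) + 41/30) / (2·(1/6)) = 31/20 m/s
check:
T_s = v_R/a_R = (31/20)/3 = 0.5167 s
robot in T_r: 1.5500·0.2500 = 0.3875 m
robot under decel: 1.5500²/(2·3.0000) = 0.4004 m
human over T_r+T_s: 1.8000·(0.2500+0.5167) = 1.3800 m
residual clearance needed = 0.0200+0.1000+0.1000 = 0.2200 m
sum ≈ 0.3875+0.4004+1.3800+0.2200 ≈ 2.3879 m = S ✓

v_R_max = 31/20 m/s = 1.5500 m/s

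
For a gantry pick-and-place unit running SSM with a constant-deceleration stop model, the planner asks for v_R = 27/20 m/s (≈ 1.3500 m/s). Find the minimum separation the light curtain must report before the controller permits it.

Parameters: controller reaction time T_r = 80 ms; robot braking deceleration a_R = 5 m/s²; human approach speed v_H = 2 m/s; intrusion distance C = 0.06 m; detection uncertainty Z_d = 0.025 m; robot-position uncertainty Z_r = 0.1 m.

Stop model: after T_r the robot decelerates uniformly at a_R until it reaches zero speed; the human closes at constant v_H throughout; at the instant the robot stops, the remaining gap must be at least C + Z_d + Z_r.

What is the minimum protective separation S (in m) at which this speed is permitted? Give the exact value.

T_s = v_R/a_R = (27/20)/5 = 0.2700 s
robot in T_r: 1.3500·0.0800 = 0.1080 m
braking distance = 1.3500²/(2·5.0000) = 0.1822 m
human closes 2.0000·0.3500 = 0.7000 m
residual clearance needed = 0.0600+0.0250+0.1000 = 0.1850 m
S_min ≈ 0.1080+0.1822+0.7000+0.1850  ⇒  S_min = 4701/4000 m

S_min = 4701/4000 m = 1.1752 m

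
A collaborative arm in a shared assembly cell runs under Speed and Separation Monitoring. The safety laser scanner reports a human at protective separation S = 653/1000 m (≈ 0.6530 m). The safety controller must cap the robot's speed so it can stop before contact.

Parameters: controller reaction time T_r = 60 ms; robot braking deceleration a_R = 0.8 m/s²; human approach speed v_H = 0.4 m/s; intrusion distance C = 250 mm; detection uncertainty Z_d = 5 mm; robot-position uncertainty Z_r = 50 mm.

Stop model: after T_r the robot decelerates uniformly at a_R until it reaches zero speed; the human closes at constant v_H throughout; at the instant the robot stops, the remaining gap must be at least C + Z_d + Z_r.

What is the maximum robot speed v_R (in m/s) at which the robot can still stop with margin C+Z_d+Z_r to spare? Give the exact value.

at the boundary: (5/8)·v² + (14/25)·v + (-81/250) = 0
  disc = (14/25)² − 4·(5/8)·(-81/250) = 2809/2500 ; √disc = 53/50
  v_R = (−(14/25) + 53/50) / (2·(5/8)) = 2/5 m/s
check:
braking lasts T_s = (2/5)/(4/5) = 0.5000 s
robot in T_r: 0.4000·0.0600 = 0.0240 m
braking distance = 0.4000²/(2·0.8000) = 0.1000 m
human closes 0.4000·0.5600 = 0.2240 m
C+Z_d+Z_r = 0.2500+0.0050+0.0500 = 0.3050 m
sum ≈ 0.0240+0.1000+0.2240+0.3050 ≈ 0.6530 m = S ✓

v_R_max = 2/5 m/s = 0.4000 m/s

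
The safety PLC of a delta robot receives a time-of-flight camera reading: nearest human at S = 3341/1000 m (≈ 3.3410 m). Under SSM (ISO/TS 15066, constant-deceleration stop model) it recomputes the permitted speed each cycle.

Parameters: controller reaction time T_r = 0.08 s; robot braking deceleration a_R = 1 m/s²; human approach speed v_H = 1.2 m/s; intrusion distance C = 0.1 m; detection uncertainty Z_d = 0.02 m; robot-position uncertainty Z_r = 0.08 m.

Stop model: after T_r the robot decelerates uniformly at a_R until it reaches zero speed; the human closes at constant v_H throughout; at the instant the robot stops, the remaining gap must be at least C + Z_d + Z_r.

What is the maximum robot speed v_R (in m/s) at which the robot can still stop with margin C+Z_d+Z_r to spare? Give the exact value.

v_R_max = 3/2 m/s = 1.5000 m/s

collect terms ⇒ (1/2)·v_R² + (32/25)·v_R + (-609/200) = 0
  disc = (32/25)² − 4·(1/2)·(-609/200) = 19321/2500 ; √disc = 139/50
  v_R = (−(32/25) + 139/50) / (2·(1/2)) = 3/2 m/s
check:
braking lasts T_s = (3/2)/1 = 1.5000 s
robot covers v_R·T_r = 1.5000·0.0800 = 0.1200 m before braking
braking distance = 1.5000²/(2·1.0000) = 1.1250 m
human closes 1.2000·1.5800 = 1.8960 m
C+Z_d+Z_r = 0.1000+0.0200+0.0800 = 0.2000 m
sum ≈ 0.1200+1.1250+1.8960+0.2000 ≈ 3.3410 m = S ✓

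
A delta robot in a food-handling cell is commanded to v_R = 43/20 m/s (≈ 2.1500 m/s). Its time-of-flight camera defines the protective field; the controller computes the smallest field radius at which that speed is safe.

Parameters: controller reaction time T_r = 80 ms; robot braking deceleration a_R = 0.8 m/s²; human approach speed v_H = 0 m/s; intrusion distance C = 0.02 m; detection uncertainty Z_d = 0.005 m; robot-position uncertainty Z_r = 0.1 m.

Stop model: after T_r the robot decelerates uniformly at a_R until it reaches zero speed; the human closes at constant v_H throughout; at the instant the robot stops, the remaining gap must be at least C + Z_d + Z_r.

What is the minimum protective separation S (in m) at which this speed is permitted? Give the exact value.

stop time T_s = (43/20)/(4/5) = 2.6875 s
reaction-phase robot travel = 2.1500·0.0800 = 0.1720 m
braking distance = 2.1500²/(2·0.8000) = 2.8891 m
human closes 0.0000·2.7675 = 0.0000 m
margins: 0.0200+0.0050+0.1000 = 0.1250 m
S_min ≈ 0.1720+2.8891+0.0000+0.1250  ⇒  S_min = 50977/16000 m

S_min = 50977/16000 m = 3.1861 m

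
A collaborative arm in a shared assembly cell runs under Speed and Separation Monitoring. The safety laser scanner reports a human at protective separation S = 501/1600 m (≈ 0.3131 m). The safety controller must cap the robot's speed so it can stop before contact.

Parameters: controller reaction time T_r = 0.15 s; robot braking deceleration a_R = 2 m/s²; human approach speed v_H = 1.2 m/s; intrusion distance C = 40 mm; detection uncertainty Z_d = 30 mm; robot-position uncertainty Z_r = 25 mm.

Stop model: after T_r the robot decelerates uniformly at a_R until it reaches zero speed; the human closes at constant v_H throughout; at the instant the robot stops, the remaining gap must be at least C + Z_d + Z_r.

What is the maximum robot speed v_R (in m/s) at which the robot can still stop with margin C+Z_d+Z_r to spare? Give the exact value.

quadratic (1/4)·v² + (3/4)·v + (-61/1600) = 0
  disc = (3/4)² − 4·(1/4)·(-61/1600) = 961/1600 ; √disc = 31/40
  v_R = (−(3/4) + 31/40) / (2·(1/4)) = 1/20 m/s
check:
T_s = v_R/a_R = (1/20)/2 = 0.0250 s
reaction-phase robot travel = 0.0500·0.1500 = 0.0075 m
robot covers 0.0500·0.0250 − ½·2.0000·0.0250² = 0.0006 m while stopping
person approaches 1.2000·(0.1500+0.0250) = 0.2100 m
C+Z_d+Z_r = 0.0400+0.0300+0.0250 = 0.0950 m
sum ≈ 0.0075+0.0006+0.2100+0.0950 ≈ 0.3131 m = S ✓

v_R_max = 1/20 m/s = 0.0500 m/s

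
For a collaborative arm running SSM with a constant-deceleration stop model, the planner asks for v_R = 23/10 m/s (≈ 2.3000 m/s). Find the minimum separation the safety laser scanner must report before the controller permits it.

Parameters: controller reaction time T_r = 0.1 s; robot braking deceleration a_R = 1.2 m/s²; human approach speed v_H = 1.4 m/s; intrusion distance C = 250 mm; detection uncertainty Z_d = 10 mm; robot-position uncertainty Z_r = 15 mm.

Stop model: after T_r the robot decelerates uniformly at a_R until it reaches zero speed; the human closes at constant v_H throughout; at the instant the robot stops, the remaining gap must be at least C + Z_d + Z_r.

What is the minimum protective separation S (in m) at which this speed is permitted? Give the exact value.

T_s = v_R/a_R = (23/10)/(6/5) = 1.9167 s
robot in T_r: 2.3000·0.1000 = 0.2300 m
robot under decel: 2.3000²/(2·1.2000) = 2.2042 m
human closes 1.4000·2.0167 = 2.8233 m
margins: 0.2500+0.0100+0.0150 = 0.2750 m
S_min ≈ 0.2300+2.2042+2.8233+0.2750  ⇒  S_min = 2213/400 m

S_min = 2213/400 m = 5.5325 m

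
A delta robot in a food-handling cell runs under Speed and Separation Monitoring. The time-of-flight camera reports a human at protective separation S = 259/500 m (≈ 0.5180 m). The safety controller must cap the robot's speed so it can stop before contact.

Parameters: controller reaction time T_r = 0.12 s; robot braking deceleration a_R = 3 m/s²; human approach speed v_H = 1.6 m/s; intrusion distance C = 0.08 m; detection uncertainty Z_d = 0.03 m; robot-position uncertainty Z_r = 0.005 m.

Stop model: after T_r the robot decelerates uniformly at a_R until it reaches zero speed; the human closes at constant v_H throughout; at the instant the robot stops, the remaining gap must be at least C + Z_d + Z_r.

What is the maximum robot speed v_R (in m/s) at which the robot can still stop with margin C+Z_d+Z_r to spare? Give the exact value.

quadratic (1/6)·v² + (49/75)·v + (-211/1000) = 0
  disc = (49/75)² − 4·(1/6)·(-211/1000) = 12769/22500 ; √disc = 113/150
  v_R = (−(49/75) + 113/150) / (2·(1/6)) = 3/10 m/s
check:
braking lasts T_s = (3/10)/3 = 0.1000 s
robot in T_r: 0.3000·0.1200 = 0.0360 m
braking distance = 0.3000²/(2·3.0000) = 0.0150 m
human closes 1.6000·0.2200 = 0.3520 m
margins: 0.0800+0.0300+0.0050 = 0.1150 m
sum ≈ 0.0360+0.0150+0.3520+0.1150 ≈ 0.5180 m = S ✓

v_R_max = 3/10 m/s = 0.3000 m/s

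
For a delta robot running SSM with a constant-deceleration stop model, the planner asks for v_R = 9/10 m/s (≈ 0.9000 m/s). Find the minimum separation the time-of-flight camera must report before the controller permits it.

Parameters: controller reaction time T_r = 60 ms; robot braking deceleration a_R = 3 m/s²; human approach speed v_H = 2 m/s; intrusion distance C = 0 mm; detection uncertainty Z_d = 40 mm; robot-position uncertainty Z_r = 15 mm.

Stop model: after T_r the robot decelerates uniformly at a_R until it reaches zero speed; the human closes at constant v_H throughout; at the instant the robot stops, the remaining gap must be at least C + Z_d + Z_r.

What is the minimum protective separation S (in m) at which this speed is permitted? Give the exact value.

S_min = 241/250 m = 0.9640 m

stop time T_s = (9/10)/3 = 0.3000 s
robot in T_r: 0.9000·0.0600 = 0.0540 m
braking distance = 0.9000²/(2·3.0000) = 0.1350 m
human over T_r+T_s: 2.0000·(0.0600+0.3000) = 0.7200 m
C+Z_d+Z_r = 0.0000+0.0400+0.0150 = 0.0550 m
S_min ≈ 0.0540+0.1350+0.7200+0.0550  ⇒  S_min = 241/250 m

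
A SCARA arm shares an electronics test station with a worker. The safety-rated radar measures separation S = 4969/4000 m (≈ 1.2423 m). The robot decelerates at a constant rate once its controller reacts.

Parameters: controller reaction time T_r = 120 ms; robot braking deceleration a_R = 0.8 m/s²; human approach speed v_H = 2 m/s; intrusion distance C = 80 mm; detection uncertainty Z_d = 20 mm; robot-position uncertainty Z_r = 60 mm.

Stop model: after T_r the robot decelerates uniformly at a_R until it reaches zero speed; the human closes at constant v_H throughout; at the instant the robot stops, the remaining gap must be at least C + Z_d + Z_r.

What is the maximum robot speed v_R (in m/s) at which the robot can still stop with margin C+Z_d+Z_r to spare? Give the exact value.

at the boundary: (5/8)·v² + (131/50)·v + (-3369/4000) = 0
  disc = (131/50)² − 4·(5/8)·(-3369/4000) = 358801/40000 ; √disc = 599/200
  v_R = (−(131/50) + 599/200) / (2·(5/8)) = 3/10 m/s
check:
T_s = v_R/a_R = (3/10)/(4/5) = 0.3750 s
reaction-phase robot travel = 0.3000·0.1200 = 0.0360 m
braking distance = 0.3000²/(2·0.8000) = 0.0563 m
human over T_r+T_s: 2.0000·(0.1200+0.3750) = 0.9900 m
margins: 0.0800+0.0200+0.0600 = 0.1600 m
sum ≈ 0.0360+0.0563+0.9900+0.1600 ≈ 1.2423 m = S ✓

v_R_max = 3/10 m/s = 0.3000 m/s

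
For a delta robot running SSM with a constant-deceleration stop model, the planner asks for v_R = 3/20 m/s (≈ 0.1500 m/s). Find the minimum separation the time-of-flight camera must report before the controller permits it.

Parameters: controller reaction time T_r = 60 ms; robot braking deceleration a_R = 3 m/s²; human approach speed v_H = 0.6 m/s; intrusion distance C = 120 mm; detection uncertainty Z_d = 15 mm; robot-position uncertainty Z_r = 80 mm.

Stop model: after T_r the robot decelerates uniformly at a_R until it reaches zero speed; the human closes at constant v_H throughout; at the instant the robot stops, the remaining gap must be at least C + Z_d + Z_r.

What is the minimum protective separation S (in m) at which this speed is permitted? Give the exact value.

S_min = 47/160 m = 0.2938 m

stop time T_s = (3/20)/3 = 0.0500 s
reaction-phase robot travel = 0.1500·0.0600 = 0.0090 m
braking distance = 0.1500²/(2·3.0000) = 0.0037 m
person approaches 0.6000·(0.0600+0.0500) = 0.0660 m
residual clearance needed = 0.1200+0.0150+0.0800 = 0.2150 m
S_min ≈ 0.0090+0.0037+0.0660+0.2150  ⇒  S_min = 47/160 m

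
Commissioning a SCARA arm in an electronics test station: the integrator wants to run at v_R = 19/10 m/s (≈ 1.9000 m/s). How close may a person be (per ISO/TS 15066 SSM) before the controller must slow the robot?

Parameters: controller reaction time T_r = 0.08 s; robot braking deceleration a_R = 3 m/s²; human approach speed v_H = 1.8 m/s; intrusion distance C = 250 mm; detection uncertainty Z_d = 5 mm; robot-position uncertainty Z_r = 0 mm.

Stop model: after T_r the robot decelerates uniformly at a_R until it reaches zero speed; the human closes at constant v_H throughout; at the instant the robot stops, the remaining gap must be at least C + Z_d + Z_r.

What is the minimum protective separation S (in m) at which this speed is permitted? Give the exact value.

S_min = 3439/1500 m = 2.2927 m

stop time T_s = (19/10)/3 = 0.6333 s
robot in T_r: 1.9000·0.0800 = 0.1520 m
robot covers 1.9000·0.6333 − ½·3.0000·0.6333² = 0.6017 m while stopping
human over T_r+T_s: 1.8000·(0.0800+0.6333) = 1.2840 m
margins: 0.2500+0.0050+0.0000 = 0.2550 m
S_min ≈ 0.1520+0.6017+1.2840+0.2550  ⇒  S_min = 3439/1500 m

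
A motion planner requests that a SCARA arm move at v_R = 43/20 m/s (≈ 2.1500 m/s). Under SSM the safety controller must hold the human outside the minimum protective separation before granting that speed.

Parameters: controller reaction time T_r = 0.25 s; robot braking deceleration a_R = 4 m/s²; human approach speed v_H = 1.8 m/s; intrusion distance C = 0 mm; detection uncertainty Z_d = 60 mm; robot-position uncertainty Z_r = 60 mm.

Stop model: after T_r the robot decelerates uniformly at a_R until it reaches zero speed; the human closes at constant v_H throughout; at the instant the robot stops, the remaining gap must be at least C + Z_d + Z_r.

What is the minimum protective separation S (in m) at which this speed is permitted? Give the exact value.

T_s = v_R/a_R = (43/20)/4 = 0.5375 s
robot covers v_R·T_r = 2.1500·0.2500 = 0.5375 m before braking
robot under decel: 2.1500²/(2·4.0000) = 0.5778 m
human closes 1.8000·0.7875 = 1.4175 m
margins: 0.0000+0.0600+0.0600 = 0.1200 m
S_min ≈ 0.5375+0.5778+1.4175+0.1200  ⇒  S_min = 8489/3200 m

S_min = 8489/3200 m = 2.6528 m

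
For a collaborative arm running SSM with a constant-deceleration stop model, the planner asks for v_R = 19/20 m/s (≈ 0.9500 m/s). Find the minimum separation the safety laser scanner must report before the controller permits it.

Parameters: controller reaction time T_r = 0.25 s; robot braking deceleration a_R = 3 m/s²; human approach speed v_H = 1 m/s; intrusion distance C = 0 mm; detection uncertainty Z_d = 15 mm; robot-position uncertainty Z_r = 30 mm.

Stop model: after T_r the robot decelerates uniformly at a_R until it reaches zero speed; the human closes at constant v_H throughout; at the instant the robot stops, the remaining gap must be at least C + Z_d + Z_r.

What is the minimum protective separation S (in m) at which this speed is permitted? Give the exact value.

T_s = v_R/a_R = (19/20)/3 = 0.3167 s
robot covers v_R·T_r = 0.9500·0.2500 = 0.2375 m before braking
braking distance = 0.9500²/(2·3.0000) = 0.1504 m
human over T_r+T_s: 1.0000·(0.2500+0.3167) = 0.5667 m
residual clearance needed = 0.0000+0.0150+0.0300 = 0.0450 m
S_min ≈ 0.2375+0.1504+0.5667+0.0450  ⇒  S_min = 2399/2400 m

S_min = 2399/2400 m = 0.9996 m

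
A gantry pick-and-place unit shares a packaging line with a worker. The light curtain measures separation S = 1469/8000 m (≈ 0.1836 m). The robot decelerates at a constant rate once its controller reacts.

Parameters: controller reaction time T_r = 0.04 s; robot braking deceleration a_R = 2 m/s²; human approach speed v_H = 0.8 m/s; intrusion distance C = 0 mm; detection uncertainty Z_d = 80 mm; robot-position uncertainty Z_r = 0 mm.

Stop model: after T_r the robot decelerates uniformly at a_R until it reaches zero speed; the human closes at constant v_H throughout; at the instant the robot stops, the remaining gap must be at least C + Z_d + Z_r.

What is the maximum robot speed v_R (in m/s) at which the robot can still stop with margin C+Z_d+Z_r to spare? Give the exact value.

v_R_max = 3/20 m/s = 0.1500 m/s

at the boundary: (1/4)·v² + (11/25)·v + (-573/8000) = 0
  disc = (11/25)² − 4·(1/4)·(-573/8000) = 10609/40000 ; √disc = 103/200
  v_R = (−(11/25) + 103/200) / (2·(1/4)) = 3/20 m/s
check:
braking lasts T_s = (3/20)/2 = 0.0750 s
robot in T_r: 0.1500·0.0400 = 0.0060 m
robot under decel: 0.1500²/(2·2.0000) = 0.0056 m
person approaches 0.8000·(0.0400+0.0750) = 0.0920 m
residual clearance needed = 0.0000+0.0800+0.0000 = 0.0800 m
sum ≈ 0.0060+0.0056+0.0920+0.0800 ≈ 0.1836 m = S ✓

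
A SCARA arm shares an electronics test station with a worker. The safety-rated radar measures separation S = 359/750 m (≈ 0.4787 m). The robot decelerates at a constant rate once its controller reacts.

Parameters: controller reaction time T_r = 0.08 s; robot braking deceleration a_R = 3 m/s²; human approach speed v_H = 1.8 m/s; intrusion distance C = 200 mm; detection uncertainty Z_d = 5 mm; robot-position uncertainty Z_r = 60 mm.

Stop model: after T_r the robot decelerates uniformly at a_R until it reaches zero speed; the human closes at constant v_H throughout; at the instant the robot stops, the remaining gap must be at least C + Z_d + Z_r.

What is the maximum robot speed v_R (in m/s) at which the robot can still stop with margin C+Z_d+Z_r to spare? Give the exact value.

quadratic (1/6)·v² + (17/25)·v + (-209/3000) = 0
  disc = (17/25)² − 4·(1/6)·(-209/3000) = 11449/22500 ; √disc = 107/150
  v_R = (−(17/25) + 107/150) / (2·(1/6)) = 1/10 m/s
check:
braking lasts T_s = (1/10)/3 = 0.0333 s
robot in T_r: 0.1000·0.0800 = 0.0080 m
robot under decel: 0.1000²/(2·3.0000) = 0.0017 m
human closes 1.8000·0.1133 = 0.2040 m
residual clearance needed = 0.2000+0.0050+0.0600 = 0.2650 m
sum ≈ 0.0080+0.0017+0.2040+0.2650 ≈ 0.4787 m = S ✓

v_R_max = 1/10 m/s = 0.1000 m/s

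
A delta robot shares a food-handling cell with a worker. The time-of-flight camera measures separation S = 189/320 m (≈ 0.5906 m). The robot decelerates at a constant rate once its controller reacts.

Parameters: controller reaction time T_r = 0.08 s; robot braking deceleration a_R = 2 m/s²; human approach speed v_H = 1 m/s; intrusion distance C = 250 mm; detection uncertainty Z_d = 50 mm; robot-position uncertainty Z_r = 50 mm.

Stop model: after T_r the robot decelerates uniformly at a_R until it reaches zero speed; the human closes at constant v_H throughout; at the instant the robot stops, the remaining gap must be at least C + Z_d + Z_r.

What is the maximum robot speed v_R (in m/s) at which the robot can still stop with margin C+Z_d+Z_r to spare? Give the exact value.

v_R_max = 1/4 m/s = 0.2500 m/s

collect terms ⇒ (1/4)·v_R² + (29/50)·v_R + (-257/1600) = 0
  disc = (29/50)² − 4·(1/4)·(-257/1600) = 19881/40000 ; √disc = 141/200
  v_R = (−(29/50) + 141/200) / (2·(1/4)) = 1/4 m/s
check:
T_s = v_R/a_R = (1/4)/2 = 0.1250 s
robot in T_r: 0.2500·0.0800 = 0.0200 m
braking distance = 0.2500²/(2·2.0000) = 0.0156 m
human over T_r+T_s: 1.0000·(0.0800+0.1250) = 0.2050 m
C+Z_d+Z_r = 0.2500+0.0500+0.0500 = 0.3500 m
sum ≈ 0.0200+0.0156+0.2050+0.3500 ≈ 0.5906 m = S ✓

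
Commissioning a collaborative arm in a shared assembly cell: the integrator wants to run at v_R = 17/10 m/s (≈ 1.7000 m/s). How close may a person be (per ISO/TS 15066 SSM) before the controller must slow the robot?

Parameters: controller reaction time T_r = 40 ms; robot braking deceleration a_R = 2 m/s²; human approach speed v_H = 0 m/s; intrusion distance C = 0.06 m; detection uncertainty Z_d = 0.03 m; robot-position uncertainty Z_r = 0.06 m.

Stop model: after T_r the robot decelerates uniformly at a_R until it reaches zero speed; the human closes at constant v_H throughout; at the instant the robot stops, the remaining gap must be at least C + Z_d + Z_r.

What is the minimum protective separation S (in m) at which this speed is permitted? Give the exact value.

S_min = 1881/2000 m = 0.9405 m

stop time T_s = (17/10)/2 = 0.8500 s
reaction-phase robot travel = 1.7000·0.0400 = 0.0680 m
robot covers 1.7000·0.8500 − ½·2.0000·0.8500² = 0.7225 m while stopping
human closes 0.0000·0.8900 = 0.0000 m
C+Z_d+Z_r = 0.0600+0.0300+0.0600 = 0.1500 m
S_min ≈ 0.0680+0.7225+0.0000+0.1500  ⇒  S_min = 1881/2000 m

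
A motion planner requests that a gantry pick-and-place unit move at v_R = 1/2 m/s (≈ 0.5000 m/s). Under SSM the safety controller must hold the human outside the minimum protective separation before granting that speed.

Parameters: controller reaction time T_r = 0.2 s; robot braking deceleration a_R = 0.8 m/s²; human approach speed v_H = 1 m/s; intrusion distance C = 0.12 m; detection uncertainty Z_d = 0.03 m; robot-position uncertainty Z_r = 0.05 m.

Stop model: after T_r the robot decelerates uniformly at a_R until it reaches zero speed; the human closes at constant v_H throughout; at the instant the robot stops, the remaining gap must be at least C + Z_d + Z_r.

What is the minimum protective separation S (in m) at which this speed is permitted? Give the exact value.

S_min = 41/32 m = 1.2812 m

braking lasts T_s = (1/2)/(4/5) = 0.6250 s
reaction-phase robot travel = 0.5000·0.2000 = 0.1000 m
robot covers 0.5000·0.6250 − ½·0.8000·0.6250² = 0.1562 m while stopping
person approaches 1.0000·(0.2000+0.6250) = 0.8250 m
margins: 0.1200+0.0300+0.0500 = 0.2000 m
S_min ≈ 0.1000+0.1562+0.8250+0.2000  ⇒  S_min = 41/32 m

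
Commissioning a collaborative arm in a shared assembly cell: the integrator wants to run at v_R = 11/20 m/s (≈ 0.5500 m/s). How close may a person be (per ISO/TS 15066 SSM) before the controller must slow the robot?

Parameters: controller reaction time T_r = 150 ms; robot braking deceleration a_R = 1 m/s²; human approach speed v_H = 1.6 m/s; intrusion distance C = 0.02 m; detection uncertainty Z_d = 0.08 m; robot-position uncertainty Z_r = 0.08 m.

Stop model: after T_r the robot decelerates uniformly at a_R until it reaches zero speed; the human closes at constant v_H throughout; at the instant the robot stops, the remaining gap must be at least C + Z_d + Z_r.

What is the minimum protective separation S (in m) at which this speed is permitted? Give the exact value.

braking lasts T_s = (11/20)/1 = 0.5500 s
robot in T_r: 0.5500·0.1500 = 0.0825 m
robot covers 0.5500·0.5500 − ½·1.0000·0.5500² = 0.1512 m while stopping
person approaches 1.6000·(0.1500+0.5500) = 1.1200 m
margins: 0.0200+0.0800+0.0800 = 0.1800 m
S_min ≈ 0.0825+0.1512+1.1200+0.1800  ⇒  S_min = 1227/800 m

S_min = 1227/800 m = 1.5337 m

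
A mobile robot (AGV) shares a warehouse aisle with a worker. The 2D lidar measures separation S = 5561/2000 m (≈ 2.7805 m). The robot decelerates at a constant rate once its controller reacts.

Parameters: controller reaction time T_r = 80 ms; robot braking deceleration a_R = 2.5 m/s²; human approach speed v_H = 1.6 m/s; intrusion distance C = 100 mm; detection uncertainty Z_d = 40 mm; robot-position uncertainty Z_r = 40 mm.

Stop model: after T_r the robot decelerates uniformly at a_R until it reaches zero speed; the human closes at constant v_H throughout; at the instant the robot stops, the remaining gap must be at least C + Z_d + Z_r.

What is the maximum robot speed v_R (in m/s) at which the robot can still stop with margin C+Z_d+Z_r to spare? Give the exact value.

v_R_max = 43/20 m/s = 2.1500 m/s

at the boundary: (1/5)·v² + (18/25)·v + (-989/400) = 0
  disc = (18/25)² − 4·(1/5)·(-989/400) = 6241/2500 ; √disc = 79/50
  v_R = (−(18/25) + 79/50) / (2·(1/5)) = 43/20 m/s
check:
stop time T_s = (43/20)/(5/2) = 0.8600 s
robot in T_r: 2.1500·0.0800 = 0.1720 m
robot covers 2.1500·0.8600 − ½·2.5000·0.8600² = 0.9245 m while stopping
human closes 1.6000·0.9400 = 1.5040 m
C+Z_d+Z_r = 0.1000+0.0400+0.0400 = 0.1800 m
sum ≈ 0.1720+0.9245+1.5040+0.1800 ≈ 2.7805 m = S ✓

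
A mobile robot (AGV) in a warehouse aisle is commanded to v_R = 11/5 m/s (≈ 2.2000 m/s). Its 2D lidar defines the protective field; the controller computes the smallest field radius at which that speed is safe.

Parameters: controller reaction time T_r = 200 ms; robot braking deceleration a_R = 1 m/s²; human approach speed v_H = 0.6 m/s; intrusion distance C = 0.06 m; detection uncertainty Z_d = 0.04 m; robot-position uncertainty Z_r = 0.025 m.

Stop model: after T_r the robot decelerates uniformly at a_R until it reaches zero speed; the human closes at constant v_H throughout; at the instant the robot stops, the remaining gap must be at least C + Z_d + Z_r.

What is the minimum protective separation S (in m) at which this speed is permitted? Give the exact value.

T_s = v_R/a_R = (11/5)/1 = 2.2000 s
robot covers v_R·T_r = 2.2000·0.2000 = 0.4400 m before braking
braking distance = 2.2000²/(2·1.0000) = 2.4200 m
human over T_r+T_s: 0.6000·(0.2000+2.2000) = 1.4400 m
margins: 0.0600+0.0400+0.0250 = 0.1250 m
S_min ≈ 0.4400+2.4200+1.4400+0.1250  ⇒  S_min = 177/40 m

S_min = 177/40 m = 4.4250 m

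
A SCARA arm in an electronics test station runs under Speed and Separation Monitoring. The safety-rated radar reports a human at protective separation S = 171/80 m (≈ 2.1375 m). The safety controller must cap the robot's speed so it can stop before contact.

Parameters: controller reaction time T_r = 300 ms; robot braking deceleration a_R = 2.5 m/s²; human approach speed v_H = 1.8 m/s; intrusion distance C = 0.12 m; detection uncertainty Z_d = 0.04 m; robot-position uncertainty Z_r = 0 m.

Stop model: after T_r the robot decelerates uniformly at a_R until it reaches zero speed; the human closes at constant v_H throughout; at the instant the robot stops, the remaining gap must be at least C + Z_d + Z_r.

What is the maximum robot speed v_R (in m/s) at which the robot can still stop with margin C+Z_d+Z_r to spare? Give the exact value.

v_R_max = 23/20 m/s = 1.1500 m/s

at the boundary: (1/5)·v² + (51/50)·v + (-23/16) = 0
  disc = (51/50)² − 4·(1/5)·(-23/16) = 1369/625 ; √disc = 37/25
  v_R = (−(51/50) + 37/25) / (2·(1/5)) = 23/20 m/s
check:
stop time T_s = (23/20)/(5/2) = 0.4600 s
robot covers v_R·T_r = 1.1500·0.3000 = 0.3450 m before braking
robot under decel: 1.1500²/(2·2.5000) = 0.2645 m
person approaches 1.8000·(0.3000+0.4600) = 1.3680 m
C+Z_d+Z_r = 0.1200+0.0400+0.0000 = 0.1600 m
sum ≈ 0.3450+0.2645+1.3680+0.1600 ≈ 2.1375 m = S ✓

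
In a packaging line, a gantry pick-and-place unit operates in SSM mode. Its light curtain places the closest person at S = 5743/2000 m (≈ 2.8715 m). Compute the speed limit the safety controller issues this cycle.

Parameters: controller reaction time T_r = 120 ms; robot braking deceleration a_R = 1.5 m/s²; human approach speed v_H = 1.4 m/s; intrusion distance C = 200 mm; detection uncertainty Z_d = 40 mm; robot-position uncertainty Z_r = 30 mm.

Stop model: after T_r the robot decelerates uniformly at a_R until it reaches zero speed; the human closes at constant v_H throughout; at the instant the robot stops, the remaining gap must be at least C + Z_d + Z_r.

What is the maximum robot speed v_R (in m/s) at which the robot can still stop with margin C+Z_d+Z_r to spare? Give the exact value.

v_R_max = 31/20 m/s = 1.5500 m/s

collect terms ⇒ (1/3)·v_R² + (79/75)·v_R + (-4867/2000) = 0
  disc = (79/75)² − 4·(1/3)·(-4867/2000) = 97969/22500 ; √disc = 313/150
  v_R = (−(79/75) + 313/150) / (2·(1/3)) = 31/20 m/s
check:
T_s = v_R/a_R = (31/20)/(3/2) = 1.0333 s
robot in T_r: 1.5500·0.1200 = 0.1860 m
robot under decel: 1.5500²/(2·1.5000) = 0.8008 m
person approaches 1.4000·(0.1200+1.0333) = 1.6147 m
margins: 0.2000+0.0400+0.0300 = 0.2700 m
sum ≈ 0.1860+0.8008+1.6147+0.2700 ≈ 2.8715 m = S ✓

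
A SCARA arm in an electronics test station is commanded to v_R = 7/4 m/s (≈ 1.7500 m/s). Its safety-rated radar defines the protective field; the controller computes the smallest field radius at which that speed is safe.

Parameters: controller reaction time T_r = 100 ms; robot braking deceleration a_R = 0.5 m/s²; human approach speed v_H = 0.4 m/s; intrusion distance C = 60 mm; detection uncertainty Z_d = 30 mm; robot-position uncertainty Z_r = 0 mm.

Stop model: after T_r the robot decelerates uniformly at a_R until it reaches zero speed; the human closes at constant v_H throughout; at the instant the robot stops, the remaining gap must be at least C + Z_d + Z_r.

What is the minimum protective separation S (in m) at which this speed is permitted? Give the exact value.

S_min = 1907/400 m = 4.7675 m

braking lasts T_s = (7/4)/(1/2) = 3.5000 s
robot in T_r: 1.7500·0.1000 = 0.1750 m
robot under decel: 1.7500²/(2·0.5000) = 3.0625 m
person approaches 0.4000·(0.1000+3.5000) = 1.4400 m
C+Z_d+Z_r = 0.0600+0.0300+0.0000 = 0.0900 m
S_min ≈ 0.1750+3.0625+1.4400+0.0900  ⇒  S_min = 1907/400 m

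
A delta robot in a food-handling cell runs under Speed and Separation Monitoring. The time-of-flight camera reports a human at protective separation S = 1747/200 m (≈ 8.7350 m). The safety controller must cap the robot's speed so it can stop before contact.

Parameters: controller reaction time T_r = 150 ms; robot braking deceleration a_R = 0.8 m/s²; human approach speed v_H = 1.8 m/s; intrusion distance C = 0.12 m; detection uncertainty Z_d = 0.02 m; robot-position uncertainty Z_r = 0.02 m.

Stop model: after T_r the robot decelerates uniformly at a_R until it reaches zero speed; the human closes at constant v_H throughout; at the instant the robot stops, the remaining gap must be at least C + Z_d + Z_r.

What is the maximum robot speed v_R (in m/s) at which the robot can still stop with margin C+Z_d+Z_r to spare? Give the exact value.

v_R_max = 11/5 m/s = 2.2000 m/s

quadratic (5/8)·v² + (12/5)·v + (-1661/200) = 0
  disc = (12/5)² − 4·(5/8)·(-1661/200) = 10609/400 ; √disc = 103/20
  v_R = (−(12/5) + 103/20) / (2·(5/8)) = 11/5 m/s
check:
braking lasts T_s = (11/5)/(4/5) = 2.7500 s
robot in T_r: 2.2000·0.1500 = 0.3300 m
robot covers 2.2000·2.7500 − ½·0.8000·2.7500² = 3.0250 m while stopping
human closes 1.8000·2.9000 = 5.2200 m
C+Z_d+Z_r = 0.1200+0.0200+0.0200 = 0.1600 m
sum ≈ 0.3300+3.0250+5.2200+0.1600 ≈ 8.7350 m = S ✓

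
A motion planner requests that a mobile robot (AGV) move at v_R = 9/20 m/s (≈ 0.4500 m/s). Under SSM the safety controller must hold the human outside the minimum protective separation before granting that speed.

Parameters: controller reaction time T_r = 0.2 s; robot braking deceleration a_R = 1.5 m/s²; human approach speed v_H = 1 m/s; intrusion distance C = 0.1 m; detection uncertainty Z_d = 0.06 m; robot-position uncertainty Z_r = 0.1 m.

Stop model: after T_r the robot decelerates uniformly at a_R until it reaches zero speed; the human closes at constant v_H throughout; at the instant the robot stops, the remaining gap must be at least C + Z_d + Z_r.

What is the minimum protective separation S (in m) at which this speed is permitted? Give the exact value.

stop time T_s = (9/20)/(3/2) = 0.3000 s
reaction-phase robot travel = 0.4500·0.2000 = 0.0900 m
robot covers 0.4500·0.3000 − ½·1.5000·0.3000² = 0.0675 m while stopping
person approaches 1.0000·(0.2000+0.3000) = 0.5000 m
margins: 0.1000+0.0600+0.1000 = 0.2600 m
S_min ≈ 0.0900+0.0675+0.5000+0.2600  ⇒  S_min = 367/400 m

S_min = 367/400 m = 0.9175 m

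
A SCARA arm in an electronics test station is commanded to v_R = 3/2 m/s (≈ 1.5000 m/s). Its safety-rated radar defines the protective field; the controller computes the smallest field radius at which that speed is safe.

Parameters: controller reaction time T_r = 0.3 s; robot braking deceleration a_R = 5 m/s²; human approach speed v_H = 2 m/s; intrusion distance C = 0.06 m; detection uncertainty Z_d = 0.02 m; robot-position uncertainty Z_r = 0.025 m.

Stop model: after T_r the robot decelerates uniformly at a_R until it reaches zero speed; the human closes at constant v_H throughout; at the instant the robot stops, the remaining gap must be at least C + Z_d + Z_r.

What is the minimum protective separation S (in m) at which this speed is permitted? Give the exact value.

braking lasts T_s = (3/2)/5 = 0.3000 s
robot covers v_R·T_r = 1.5000·0.3000 = 0.4500 m before braking
braking distance = 1.5000²/(2·5.0000) = 0.2250 m
person approaches 2.0000·(0.3000+0.3000) = 1.2000 m
residual clearance needed = 0.0600+0.0200+0.0250 = 0.1050 m
S_min ≈ 0.4500+0.2250+1.2000+0.1050  ⇒  S_min = 99/50 m

S_min = 99/50 m = 1.9800 m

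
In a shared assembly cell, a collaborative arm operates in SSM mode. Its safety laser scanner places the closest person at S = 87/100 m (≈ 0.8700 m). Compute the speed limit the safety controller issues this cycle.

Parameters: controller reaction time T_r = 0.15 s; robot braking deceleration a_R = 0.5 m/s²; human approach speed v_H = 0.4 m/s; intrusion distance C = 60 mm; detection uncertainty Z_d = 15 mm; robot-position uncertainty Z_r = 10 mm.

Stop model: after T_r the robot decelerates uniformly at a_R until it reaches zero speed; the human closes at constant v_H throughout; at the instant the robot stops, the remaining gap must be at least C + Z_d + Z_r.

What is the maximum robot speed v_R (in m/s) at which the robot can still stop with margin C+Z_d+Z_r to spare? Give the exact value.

at the boundary: (1)·v² + (19/20)·v + (-29/40) = 0
  disc = (19/20)² − 4·(1)·(-29/40) = 1521/400 ; √disc = 39/20
  v_R = (−(19/20) + 39/20) / (2·(1)) = 1/2 m/s
check:
stop time T_s = (1/2)/(1/2) = 1.0000 s
robot in T_r: 0.5000·0.1500 = 0.0750 m
braking distance = 0.5000²/(2·0.5000) = 0.2500 m
human closes 0.4000·1.1500 = 0.4600 m
margins: 0.0600+0.0150+0.0100 = 0.0850 m
sum ≈ 0.0750+0.2500+0.4600+0.0850 ≈ 0.8700 m = S ✓

v_R_max = 1/2 m/s = 0.5000 m/s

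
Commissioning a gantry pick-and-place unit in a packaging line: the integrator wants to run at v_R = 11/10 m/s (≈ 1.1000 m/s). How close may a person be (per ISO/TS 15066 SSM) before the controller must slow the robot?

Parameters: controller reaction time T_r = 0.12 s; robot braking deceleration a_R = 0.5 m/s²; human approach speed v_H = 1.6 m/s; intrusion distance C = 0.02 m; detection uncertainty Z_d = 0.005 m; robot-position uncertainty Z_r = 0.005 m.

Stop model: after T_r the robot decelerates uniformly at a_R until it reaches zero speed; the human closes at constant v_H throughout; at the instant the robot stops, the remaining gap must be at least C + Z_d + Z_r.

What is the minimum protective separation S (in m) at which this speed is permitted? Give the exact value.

braking lasts T_s = (11/10)/(1/2) = 2.2000 s
robot in T_r: 1.1000·0.1200 = 0.1320 m
braking distance = 1.1000²/(2·0.5000) = 1.2100 m
human over T_r+T_s: 1.6000·(0.1200+2.2000) = 3.7120 m
residual clearance needed = 0.0200+0.0050+0.0050 = 0.0300 m
S_min ≈ 0.1320+1.2100+3.7120+0.0300  ⇒  S_min = 1271/250 m

S_min = 1271/250 m = 5.0840 m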